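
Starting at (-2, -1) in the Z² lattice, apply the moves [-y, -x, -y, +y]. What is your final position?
(-3, -2)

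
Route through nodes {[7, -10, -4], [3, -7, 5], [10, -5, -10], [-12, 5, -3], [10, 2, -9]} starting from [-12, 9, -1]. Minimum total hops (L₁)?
75
(one optimal route: (-12, 9, -1) → (-12, 5, -3) → (10, 2, -9) → (10, -5, -10) → (7, -10, -4) → (3, -7, 5))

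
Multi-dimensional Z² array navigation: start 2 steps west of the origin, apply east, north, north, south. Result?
(-1, 1)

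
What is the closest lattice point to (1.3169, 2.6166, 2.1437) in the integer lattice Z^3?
(1, 3, 2)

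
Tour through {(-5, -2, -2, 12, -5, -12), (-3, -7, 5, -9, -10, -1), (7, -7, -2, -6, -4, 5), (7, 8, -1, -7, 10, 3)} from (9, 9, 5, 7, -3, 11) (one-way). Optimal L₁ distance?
160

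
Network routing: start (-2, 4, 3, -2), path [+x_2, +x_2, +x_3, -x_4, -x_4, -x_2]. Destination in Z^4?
(-2, 5, 4, -4)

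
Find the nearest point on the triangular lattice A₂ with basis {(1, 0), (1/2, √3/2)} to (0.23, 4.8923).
(0, 5.196)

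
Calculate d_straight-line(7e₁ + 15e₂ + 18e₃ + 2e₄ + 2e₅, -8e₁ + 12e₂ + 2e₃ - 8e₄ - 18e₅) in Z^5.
31.4643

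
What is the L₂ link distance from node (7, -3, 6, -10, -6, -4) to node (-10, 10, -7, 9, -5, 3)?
32.218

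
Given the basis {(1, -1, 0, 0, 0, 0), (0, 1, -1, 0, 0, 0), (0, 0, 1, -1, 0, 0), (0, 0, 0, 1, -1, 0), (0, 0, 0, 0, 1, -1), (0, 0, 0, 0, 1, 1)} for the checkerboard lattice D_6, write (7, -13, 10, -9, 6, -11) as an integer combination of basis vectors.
7b₁ - 6b₂ + 4b₃ - 5b₄ + 6b₅ - 5b₆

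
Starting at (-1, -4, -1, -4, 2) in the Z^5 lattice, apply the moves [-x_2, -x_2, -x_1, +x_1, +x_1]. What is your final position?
(0, -6, -1, -4, 2)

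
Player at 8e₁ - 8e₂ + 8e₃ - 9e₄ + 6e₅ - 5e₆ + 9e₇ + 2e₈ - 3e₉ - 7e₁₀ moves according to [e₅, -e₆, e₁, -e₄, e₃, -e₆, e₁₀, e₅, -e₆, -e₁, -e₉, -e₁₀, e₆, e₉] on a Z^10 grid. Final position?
(8, -8, 9, -10, 8, -7, 9, 2, -3, -7)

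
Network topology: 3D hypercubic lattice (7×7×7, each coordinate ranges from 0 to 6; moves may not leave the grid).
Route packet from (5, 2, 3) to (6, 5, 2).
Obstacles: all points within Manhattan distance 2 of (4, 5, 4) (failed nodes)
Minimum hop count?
5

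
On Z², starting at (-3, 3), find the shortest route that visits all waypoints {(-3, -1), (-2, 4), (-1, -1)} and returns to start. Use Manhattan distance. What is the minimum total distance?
14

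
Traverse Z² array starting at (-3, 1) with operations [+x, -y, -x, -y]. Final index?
(-3, -1)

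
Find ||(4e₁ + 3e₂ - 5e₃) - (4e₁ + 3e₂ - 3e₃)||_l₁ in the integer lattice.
2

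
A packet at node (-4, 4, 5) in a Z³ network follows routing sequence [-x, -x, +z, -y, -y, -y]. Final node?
(-6, 1, 6)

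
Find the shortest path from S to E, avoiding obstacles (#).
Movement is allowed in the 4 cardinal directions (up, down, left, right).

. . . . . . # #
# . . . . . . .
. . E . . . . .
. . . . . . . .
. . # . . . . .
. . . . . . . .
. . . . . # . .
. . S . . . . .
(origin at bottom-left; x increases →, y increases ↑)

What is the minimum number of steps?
7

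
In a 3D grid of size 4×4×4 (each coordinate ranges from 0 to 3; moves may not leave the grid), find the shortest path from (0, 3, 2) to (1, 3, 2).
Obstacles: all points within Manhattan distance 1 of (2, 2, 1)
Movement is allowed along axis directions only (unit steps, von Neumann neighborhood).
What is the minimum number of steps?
1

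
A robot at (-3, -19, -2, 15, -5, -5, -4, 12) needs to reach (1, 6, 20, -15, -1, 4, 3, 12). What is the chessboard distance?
30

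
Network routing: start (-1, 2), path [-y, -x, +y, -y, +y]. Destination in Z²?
(-2, 2)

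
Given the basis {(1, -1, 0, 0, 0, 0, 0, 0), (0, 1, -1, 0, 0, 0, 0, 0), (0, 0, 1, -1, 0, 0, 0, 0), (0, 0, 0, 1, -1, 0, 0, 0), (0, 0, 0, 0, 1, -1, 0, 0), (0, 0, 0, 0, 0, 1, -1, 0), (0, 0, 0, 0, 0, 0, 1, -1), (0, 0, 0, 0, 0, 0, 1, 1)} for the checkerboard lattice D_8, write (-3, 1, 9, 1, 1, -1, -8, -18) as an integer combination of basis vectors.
-3b₁ - 2b₂ + 7b₃ + 8b₄ + 9b₅ + 8b₆ + 9b₇ - 9b₈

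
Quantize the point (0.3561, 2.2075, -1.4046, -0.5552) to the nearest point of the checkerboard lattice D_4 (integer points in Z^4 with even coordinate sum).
(0, 2, -1, -1)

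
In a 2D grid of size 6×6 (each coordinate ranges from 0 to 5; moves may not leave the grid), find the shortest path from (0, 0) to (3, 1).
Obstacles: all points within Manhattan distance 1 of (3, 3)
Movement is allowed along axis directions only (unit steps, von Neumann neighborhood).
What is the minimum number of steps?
4
(one shortest path: (0, 0) → (1, 0) → (2, 0) → (3, 0) → (3, 1))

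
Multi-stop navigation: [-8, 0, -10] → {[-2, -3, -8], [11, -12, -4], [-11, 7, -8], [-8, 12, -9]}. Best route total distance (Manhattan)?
67
(one optimal route: (-8, 0, -10) → (-8, 12, -9) → (-11, 7, -8) → (-2, -3, -8) → (11, -12, -4))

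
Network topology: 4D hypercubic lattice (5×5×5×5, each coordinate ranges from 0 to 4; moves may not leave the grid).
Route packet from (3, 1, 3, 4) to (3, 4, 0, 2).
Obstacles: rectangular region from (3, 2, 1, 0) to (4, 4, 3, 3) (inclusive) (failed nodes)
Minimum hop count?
8
(one shortest path: (3, 1, 3, 4) → (3, 2, 3, 4) → (3, 3, 3, 4) → (3, 4, 3, 4) → (3, 4, 2, 4) → (3, 4, 1, 4) → (3, 4, 0, 4) → (3, 4, 0, 3) → (3, 4, 0, 2))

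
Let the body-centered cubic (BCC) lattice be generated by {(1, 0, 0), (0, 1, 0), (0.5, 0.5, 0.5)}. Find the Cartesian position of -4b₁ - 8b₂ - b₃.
(-4.5, -8.5, -0.5)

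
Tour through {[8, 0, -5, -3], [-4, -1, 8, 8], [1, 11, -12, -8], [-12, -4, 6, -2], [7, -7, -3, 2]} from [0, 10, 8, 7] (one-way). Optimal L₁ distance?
119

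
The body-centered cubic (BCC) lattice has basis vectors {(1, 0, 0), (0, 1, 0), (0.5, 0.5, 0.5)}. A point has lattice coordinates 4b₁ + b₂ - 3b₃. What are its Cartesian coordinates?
(2.5, -0.5, -1.5)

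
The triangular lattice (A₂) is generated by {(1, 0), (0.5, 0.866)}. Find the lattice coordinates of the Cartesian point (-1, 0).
-b₁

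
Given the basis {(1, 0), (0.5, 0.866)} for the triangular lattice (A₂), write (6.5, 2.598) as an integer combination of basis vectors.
5b₁ + 3b₂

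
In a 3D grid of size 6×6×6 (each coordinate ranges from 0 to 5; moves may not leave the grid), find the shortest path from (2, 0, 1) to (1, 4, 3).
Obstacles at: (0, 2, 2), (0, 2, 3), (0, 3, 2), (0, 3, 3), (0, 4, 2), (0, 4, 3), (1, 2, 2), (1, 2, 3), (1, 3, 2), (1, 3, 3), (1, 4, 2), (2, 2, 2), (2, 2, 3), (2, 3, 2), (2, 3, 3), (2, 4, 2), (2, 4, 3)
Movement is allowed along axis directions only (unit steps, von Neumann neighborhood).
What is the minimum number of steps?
9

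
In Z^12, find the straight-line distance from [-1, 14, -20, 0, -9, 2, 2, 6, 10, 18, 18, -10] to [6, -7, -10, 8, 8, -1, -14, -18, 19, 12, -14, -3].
54.5344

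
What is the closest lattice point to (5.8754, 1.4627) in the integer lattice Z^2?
(6, 1)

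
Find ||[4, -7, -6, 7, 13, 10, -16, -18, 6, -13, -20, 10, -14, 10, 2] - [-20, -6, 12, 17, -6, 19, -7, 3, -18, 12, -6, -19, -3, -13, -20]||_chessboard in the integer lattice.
29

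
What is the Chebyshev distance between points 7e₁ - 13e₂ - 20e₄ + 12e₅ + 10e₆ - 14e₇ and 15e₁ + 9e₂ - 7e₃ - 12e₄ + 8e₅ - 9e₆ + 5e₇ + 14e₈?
22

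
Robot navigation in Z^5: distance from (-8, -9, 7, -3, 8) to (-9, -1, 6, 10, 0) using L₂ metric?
17.2916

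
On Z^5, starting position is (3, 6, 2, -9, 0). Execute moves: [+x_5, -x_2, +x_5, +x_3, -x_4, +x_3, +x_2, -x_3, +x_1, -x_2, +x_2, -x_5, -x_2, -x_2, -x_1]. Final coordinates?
(3, 4, 3, -10, 1)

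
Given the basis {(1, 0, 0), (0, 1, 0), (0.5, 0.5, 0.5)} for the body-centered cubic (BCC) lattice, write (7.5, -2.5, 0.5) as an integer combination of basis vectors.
7b₁ - 3b₂ + b₃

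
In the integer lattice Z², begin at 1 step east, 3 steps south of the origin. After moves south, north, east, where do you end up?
(2, -3)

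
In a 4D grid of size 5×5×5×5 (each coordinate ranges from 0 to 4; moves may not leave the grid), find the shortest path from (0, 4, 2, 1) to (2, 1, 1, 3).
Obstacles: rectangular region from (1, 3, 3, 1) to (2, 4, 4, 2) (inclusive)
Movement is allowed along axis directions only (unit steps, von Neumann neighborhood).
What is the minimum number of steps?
8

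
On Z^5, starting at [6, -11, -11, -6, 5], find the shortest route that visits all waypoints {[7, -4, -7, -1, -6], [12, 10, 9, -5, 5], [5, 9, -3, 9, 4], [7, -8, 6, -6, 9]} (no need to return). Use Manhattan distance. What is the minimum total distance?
130
(one optimal route: (6, -11, -11, -6, 5) → (7, -8, 6, -6, 9) → (12, 10, 9, -5, 5) → (5, 9, -3, 9, 4) → (7, -4, -7, -1, -6))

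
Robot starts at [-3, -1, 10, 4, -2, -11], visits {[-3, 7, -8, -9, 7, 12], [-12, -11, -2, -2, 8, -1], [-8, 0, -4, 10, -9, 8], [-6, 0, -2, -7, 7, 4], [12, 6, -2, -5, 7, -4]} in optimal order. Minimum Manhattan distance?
203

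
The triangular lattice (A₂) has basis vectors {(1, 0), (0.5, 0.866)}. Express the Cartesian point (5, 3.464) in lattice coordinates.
3b₁ + 4b₂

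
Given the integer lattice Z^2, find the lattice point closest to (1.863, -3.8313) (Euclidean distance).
(2, -4)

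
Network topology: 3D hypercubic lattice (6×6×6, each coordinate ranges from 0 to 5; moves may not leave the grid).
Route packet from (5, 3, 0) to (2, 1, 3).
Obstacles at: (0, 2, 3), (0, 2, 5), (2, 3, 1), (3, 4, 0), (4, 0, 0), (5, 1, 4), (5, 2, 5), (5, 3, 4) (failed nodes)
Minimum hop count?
8
(one shortest path: (5, 3, 0) → (4, 3, 0) → (3, 3, 0) → (2, 3, 0) → (2, 2, 0) → (2, 1, 0) → (2, 1, 1) → (2, 1, 2) → (2, 1, 3))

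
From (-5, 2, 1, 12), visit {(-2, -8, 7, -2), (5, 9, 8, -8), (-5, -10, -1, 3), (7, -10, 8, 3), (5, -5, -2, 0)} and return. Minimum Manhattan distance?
154
(one optimal route: (-5, 2, 1, 12) → (5, 9, 8, -8) → (-2, -8, 7, -2) → (7, -10, 8, 3) → (5, -5, -2, 0) → (-5, -10, -1, 3) → (-5, 2, 1, 12))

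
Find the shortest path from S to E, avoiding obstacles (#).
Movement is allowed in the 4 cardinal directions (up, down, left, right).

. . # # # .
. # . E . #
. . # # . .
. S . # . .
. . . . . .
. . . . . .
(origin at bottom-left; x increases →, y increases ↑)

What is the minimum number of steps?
8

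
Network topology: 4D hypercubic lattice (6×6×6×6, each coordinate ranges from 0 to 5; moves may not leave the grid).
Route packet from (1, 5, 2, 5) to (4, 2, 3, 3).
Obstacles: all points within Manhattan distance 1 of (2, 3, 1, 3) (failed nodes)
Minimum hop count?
9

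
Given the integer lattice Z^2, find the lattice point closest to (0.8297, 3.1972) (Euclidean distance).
(1, 3)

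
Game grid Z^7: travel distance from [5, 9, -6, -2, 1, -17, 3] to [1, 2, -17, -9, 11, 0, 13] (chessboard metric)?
17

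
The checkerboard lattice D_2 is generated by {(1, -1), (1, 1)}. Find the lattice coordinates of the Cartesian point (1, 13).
-6b₁ + 7b₂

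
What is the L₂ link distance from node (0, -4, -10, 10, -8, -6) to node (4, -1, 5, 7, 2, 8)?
23.5584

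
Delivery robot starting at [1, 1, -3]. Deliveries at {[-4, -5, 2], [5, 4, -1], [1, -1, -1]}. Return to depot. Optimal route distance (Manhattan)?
46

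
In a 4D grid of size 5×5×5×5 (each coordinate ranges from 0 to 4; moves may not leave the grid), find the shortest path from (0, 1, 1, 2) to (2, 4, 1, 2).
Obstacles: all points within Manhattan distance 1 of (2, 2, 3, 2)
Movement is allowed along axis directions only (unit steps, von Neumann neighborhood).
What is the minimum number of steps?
5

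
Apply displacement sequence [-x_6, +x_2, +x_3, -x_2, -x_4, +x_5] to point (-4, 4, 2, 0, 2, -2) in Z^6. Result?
(-4, 4, 3, -1, 3, -3)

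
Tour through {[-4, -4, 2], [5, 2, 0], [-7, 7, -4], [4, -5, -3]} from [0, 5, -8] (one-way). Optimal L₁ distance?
58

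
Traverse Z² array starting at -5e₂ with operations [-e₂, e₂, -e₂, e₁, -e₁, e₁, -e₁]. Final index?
(0, -6)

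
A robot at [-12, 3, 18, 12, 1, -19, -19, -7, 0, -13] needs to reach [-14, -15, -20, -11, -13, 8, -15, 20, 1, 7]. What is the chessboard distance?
38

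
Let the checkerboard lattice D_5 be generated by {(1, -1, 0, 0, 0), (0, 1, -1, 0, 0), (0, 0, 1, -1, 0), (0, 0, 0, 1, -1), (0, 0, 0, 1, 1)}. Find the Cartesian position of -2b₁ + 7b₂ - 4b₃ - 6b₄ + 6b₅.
(-2, 9, -11, 4, 12)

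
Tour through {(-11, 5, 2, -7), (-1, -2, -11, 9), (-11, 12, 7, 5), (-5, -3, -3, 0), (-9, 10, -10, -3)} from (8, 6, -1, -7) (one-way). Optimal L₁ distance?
125
(one optimal route: (8, 6, -1, -7) → (-11, 5, 2, -7) → (-11, 12, 7, 5) → (-9, 10, -10, -3) → (-5, -3, -3, 0) → (-1, -2, -11, 9))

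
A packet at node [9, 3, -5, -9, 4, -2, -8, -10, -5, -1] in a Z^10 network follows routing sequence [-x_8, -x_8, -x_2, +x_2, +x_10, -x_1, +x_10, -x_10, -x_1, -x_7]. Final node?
(7, 3, -5, -9, 4, -2, -9, -12, -5, 0)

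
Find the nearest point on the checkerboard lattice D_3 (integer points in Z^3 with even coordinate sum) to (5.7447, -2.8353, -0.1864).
(5, -3, 0)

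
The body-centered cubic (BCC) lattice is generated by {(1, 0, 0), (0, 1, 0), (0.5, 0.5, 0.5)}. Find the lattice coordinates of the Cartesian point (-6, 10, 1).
-7b₁ + 9b₂ + 2b₃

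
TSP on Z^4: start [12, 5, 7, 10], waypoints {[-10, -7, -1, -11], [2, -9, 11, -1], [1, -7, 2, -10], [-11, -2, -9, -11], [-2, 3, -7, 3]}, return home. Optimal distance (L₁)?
156
(one optimal route: (12, 5, 7, 10) → (2, -9, 11, -1) → (1, -7, 2, -10) → (-10, -7, -1, -11) → (-11, -2, -9, -11) → (-2, 3, -7, 3) → (12, 5, 7, 10))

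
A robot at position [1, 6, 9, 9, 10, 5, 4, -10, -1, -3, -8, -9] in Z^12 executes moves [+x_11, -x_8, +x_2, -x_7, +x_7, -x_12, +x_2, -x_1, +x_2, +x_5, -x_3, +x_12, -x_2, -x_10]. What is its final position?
(0, 8, 8, 9, 11, 5, 4, -11, -1, -4, -7, -9)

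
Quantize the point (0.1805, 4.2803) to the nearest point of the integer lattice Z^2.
(0, 4)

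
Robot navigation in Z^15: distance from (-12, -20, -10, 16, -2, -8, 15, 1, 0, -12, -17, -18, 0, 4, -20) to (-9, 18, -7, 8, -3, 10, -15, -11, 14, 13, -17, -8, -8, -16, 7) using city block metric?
217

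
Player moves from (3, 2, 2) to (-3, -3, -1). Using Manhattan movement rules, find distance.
14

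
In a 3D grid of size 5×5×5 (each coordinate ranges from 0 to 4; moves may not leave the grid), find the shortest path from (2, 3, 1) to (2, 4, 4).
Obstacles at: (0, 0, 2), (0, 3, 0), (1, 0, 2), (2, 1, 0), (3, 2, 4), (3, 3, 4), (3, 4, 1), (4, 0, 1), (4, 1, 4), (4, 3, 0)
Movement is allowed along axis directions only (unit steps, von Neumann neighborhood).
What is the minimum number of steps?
4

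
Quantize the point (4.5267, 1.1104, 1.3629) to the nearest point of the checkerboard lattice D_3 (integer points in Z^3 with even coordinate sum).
(4, 1, 1)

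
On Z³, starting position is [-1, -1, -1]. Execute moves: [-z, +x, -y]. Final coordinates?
(0, -2, -2)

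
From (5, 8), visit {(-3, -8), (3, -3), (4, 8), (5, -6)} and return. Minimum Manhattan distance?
48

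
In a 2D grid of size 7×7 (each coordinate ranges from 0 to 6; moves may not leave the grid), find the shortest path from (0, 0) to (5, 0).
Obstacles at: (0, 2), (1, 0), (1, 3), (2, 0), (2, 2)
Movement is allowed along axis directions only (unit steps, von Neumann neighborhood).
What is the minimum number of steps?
7
(one shortest path: (0, 0) → (0, 1) → (1, 1) → (2, 1) → (3, 1) → (4, 1) → (5, 1) → (5, 0))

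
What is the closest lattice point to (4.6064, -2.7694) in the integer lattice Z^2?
(5, -3)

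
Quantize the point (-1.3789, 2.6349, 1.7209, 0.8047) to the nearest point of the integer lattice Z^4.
(-1, 3, 2, 1)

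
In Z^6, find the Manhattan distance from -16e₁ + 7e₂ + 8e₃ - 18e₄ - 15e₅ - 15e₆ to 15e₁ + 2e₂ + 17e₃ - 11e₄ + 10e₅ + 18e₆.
110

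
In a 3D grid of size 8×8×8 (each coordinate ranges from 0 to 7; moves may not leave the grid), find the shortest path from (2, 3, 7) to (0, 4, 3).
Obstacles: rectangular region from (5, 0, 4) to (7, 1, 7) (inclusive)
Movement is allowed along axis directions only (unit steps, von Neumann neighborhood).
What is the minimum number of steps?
7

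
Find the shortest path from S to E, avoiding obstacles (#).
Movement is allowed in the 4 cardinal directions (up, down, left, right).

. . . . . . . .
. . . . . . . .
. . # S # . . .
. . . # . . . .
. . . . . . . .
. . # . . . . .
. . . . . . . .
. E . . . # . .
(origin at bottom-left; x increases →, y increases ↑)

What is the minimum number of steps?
9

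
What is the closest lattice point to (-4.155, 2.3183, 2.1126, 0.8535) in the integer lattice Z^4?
(-4, 2, 2, 1)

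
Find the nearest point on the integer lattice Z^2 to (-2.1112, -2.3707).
(-2, -2)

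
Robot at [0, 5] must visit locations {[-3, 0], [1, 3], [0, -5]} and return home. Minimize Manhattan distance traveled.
28
(one optimal route: (0, 5) → (-3, 0) → (0, -5) → (1, 3) → (0, 5))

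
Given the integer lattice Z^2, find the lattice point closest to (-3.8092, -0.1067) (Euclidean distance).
(-4, 0)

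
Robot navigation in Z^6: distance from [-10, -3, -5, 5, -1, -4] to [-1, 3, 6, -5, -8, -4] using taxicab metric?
43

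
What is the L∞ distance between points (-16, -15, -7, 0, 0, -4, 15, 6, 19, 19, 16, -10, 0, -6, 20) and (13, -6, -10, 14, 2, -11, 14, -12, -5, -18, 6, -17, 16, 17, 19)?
37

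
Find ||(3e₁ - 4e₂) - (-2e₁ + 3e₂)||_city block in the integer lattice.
12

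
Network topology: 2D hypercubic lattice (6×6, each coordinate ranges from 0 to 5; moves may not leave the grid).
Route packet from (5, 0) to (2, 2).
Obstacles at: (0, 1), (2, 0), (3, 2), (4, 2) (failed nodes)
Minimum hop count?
5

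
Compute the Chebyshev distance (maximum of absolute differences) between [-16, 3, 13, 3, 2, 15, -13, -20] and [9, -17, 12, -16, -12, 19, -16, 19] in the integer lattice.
39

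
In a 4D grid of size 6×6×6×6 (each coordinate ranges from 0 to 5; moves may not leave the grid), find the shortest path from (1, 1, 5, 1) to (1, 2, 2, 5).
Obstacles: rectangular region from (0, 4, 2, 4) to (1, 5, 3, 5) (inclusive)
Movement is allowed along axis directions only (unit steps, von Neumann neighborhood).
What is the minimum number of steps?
8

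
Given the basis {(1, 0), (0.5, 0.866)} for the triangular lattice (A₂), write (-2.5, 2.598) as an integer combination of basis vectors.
-4b₁ + 3b₂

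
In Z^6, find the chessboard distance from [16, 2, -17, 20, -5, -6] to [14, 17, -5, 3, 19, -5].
24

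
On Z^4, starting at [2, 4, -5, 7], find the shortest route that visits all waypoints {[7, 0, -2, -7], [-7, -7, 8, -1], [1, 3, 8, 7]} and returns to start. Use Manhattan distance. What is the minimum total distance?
104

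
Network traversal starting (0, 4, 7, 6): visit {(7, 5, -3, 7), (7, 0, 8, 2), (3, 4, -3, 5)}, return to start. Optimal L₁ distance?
58
(one optimal route: (0, 4, 7, 6) → (7, 0, 8, 2) → (7, 5, -3, 7) → (3, 4, -3, 5) → (0, 4, 7, 6))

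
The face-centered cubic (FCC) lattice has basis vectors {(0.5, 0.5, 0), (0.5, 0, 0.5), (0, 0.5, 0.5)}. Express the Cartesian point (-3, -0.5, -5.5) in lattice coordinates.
2b₁ - 8b₂ - 3b₃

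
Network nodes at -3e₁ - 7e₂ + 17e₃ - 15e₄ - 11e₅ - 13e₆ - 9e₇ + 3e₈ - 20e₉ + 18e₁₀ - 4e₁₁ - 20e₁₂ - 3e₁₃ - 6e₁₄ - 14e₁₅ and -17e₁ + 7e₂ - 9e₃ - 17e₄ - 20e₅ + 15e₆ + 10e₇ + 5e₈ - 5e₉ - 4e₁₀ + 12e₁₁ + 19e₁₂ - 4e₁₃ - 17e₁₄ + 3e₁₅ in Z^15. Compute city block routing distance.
235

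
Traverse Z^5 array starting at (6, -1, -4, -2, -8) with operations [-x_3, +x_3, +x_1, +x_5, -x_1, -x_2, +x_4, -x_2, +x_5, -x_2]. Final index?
(6, -4, -4, -1, -6)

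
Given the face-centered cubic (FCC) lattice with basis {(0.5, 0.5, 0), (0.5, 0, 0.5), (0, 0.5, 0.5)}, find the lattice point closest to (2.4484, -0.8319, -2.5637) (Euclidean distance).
(2.5, -1, -2.5)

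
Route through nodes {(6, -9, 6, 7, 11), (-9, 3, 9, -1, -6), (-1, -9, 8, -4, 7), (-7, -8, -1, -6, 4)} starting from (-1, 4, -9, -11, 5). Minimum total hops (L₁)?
131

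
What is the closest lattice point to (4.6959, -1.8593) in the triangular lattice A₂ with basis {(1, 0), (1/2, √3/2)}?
(5, -1.732)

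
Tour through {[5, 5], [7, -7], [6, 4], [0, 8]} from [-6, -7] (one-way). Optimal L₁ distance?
35
(one optimal route: (-6, -7) → (7, -7) → (6, 4) → (5, 5) → (0, 8))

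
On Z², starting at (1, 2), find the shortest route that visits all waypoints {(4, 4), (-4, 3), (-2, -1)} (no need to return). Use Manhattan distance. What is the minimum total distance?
20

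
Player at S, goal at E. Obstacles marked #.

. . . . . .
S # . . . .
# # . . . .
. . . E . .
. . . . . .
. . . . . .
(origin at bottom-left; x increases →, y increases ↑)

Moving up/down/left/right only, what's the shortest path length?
7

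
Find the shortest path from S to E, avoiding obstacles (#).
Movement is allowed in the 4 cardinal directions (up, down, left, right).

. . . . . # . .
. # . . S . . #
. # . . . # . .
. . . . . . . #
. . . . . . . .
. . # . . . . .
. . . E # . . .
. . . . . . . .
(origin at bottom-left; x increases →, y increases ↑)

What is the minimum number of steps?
6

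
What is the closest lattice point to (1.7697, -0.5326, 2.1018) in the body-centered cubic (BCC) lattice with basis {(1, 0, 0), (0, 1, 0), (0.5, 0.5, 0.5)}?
(1.5, -0.5, 2.5)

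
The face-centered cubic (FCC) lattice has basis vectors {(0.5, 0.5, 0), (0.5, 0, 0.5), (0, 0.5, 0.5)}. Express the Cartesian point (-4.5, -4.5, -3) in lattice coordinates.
-6b₁ - 3b₂ - 3b₃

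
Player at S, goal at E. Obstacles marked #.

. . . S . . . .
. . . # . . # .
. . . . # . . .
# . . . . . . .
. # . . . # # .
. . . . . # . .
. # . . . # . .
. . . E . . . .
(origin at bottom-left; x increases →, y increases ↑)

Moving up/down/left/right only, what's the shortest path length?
9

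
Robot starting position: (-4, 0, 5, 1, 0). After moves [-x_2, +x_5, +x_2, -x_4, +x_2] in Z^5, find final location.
(-4, 1, 5, 0, 1)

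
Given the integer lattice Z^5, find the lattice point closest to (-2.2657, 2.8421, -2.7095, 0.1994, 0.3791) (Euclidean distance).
(-2, 3, -3, 0, 0)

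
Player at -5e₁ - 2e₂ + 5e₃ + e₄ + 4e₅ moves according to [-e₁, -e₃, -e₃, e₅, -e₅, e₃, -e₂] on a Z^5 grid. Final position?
(-6, -3, 4, 1, 4)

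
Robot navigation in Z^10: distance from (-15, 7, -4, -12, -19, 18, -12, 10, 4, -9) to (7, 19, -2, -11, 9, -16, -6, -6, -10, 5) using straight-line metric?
57.0701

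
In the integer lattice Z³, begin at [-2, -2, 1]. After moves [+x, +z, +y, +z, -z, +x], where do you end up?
(0, -1, 2)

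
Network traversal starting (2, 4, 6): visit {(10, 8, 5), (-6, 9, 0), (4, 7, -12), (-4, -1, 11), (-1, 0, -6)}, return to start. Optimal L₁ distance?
114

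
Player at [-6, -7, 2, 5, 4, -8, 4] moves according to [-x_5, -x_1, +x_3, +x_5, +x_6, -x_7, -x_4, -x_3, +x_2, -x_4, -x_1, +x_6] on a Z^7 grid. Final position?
(-8, -6, 2, 3, 4, -6, 3)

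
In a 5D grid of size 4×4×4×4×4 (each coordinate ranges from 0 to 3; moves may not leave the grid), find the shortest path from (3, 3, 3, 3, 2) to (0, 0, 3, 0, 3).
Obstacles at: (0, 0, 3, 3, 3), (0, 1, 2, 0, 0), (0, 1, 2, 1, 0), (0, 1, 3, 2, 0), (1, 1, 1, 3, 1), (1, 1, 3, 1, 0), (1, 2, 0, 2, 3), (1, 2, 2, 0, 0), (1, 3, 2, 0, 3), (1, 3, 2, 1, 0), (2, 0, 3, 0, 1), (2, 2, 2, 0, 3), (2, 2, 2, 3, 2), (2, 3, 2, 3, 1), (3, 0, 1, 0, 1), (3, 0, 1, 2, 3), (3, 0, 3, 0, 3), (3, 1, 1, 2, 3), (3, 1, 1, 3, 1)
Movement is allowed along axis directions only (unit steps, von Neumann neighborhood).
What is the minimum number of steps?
10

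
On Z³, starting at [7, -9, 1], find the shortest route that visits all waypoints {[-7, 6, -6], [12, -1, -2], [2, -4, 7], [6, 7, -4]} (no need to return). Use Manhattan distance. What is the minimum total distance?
70
(one optimal route: (7, -9, 1) → (2, -4, 7) → (12, -1, -2) → (6, 7, -4) → (-7, 6, -6))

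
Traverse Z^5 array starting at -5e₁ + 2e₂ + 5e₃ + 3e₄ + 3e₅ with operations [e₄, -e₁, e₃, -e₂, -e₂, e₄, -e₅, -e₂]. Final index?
(-6, -1, 6, 5, 2)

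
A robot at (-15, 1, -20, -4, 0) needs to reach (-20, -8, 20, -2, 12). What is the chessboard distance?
40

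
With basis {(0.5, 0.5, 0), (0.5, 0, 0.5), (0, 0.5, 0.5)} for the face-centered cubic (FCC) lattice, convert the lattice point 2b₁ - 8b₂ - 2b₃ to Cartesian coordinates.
(-3, 0, -5)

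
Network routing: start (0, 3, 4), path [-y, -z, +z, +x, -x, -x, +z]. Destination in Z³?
(-1, 2, 5)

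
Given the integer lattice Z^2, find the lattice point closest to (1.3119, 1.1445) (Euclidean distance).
(1, 1)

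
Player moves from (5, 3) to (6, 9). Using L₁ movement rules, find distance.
7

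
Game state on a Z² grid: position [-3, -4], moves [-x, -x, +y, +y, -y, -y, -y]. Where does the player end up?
(-5, -5)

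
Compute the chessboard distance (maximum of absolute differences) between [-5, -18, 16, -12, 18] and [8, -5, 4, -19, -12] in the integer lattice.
30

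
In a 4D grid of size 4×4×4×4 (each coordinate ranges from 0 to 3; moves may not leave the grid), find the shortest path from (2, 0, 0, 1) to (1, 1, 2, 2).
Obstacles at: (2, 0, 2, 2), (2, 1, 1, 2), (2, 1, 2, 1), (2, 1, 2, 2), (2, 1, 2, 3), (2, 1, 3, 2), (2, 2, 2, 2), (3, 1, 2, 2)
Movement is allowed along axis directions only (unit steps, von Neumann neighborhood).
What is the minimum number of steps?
5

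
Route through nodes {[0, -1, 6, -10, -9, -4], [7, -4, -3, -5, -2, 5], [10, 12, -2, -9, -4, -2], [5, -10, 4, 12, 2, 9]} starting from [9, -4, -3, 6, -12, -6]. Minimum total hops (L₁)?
154
(one optimal route: (9, -4, -3, 6, -12, -6) → (0, -1, 6, -10, -9, -4) → (10, 12, -2, -9, -4, -2) → (7, -4, -3, -5, -2, 5) → (5, -10, 4, 12, 2, 9))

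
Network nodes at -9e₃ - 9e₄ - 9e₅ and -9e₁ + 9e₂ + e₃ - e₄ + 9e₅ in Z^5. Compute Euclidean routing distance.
25.4951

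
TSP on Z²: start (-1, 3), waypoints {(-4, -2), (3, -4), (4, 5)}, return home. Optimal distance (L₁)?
34
(one optimal route: (-1, 3) → (-4, -2) → (3, -4) → (4, 5) → (-1, 3))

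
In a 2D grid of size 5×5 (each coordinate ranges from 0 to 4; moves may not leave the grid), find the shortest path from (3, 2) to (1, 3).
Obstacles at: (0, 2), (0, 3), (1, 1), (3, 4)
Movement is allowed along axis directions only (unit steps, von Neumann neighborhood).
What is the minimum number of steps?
3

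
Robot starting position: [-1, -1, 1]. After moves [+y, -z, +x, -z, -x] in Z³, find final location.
(-1, 0, -1)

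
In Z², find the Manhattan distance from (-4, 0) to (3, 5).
12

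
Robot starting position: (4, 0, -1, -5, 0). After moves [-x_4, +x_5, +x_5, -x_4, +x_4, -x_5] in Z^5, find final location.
(4, 0, -1, -6, 1)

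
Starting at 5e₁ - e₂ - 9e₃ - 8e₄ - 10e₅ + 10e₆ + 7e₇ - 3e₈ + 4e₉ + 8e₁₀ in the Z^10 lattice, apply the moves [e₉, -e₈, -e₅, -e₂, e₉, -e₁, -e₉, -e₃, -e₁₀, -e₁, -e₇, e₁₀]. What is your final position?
(3, -2, -10, -8, -11, 10, 6, -4, 5, 8)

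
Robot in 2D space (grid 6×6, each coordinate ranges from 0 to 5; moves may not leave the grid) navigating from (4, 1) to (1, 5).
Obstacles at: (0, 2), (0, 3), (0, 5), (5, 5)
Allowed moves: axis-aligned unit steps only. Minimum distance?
7
(one shortest path: (4, 1) → (3, 1) → (2, 1) → (1, 1) → (1, 2) → (1, 3) → (1, 4) → (1, 5))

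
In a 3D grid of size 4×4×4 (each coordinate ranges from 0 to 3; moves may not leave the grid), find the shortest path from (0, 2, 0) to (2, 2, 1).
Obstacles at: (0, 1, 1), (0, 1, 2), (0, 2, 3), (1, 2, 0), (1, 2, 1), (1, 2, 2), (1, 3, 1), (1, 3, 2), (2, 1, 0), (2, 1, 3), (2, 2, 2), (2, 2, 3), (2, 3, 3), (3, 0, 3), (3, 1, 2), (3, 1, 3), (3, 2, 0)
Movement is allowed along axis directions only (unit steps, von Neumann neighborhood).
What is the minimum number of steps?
5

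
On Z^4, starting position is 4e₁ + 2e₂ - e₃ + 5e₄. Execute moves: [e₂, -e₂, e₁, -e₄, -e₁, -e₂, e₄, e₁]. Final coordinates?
(5, 1, -1, 5)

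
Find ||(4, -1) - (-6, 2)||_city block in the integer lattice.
13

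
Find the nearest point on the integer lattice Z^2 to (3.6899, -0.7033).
(4, -1)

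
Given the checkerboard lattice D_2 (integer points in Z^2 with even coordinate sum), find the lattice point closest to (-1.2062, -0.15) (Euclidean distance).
(-2, 0)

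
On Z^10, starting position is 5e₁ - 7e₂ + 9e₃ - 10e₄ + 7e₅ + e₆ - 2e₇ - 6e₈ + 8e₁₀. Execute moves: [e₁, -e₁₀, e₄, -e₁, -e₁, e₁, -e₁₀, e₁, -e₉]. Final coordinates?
(6, -7, 9, -9, 7, 1, -2, -6, -1, 6)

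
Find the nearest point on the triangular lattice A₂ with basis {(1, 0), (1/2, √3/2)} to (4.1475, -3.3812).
(4, -3.464)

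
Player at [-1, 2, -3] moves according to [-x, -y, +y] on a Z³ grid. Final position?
(-2, 2, -3)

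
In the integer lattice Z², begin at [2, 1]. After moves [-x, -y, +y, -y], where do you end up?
(1, 0)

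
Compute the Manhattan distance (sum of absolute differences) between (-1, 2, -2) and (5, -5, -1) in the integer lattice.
14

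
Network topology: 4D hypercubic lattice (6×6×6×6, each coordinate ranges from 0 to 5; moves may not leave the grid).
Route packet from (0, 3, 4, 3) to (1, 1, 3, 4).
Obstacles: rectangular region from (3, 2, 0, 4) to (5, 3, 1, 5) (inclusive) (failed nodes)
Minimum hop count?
5
(one shortest path: (0, 3, 4, 3) → (1, 3, 4, 3) → (1, 2, 4, 3) → (1, 1, 4, 3) → (1, 1, 3, 3) → (1, 1, 3, 4))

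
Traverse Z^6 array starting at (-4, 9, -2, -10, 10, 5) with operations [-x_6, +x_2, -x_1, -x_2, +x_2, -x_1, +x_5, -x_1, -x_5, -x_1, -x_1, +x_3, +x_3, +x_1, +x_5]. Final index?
(-8, 10, 0, -10, 11, 4)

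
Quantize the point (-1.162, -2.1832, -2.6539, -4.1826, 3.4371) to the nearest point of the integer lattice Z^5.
(-1, -2, -3, -4, 3)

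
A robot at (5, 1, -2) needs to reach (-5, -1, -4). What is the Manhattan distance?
14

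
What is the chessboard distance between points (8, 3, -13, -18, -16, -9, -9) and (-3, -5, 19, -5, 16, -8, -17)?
32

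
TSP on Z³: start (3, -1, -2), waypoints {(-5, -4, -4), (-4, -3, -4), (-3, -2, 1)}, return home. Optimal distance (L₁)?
32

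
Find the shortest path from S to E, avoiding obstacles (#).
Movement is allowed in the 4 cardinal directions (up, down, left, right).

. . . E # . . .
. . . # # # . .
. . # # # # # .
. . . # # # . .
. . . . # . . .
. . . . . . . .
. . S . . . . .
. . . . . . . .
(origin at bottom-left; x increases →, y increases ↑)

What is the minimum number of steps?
9
(one shortest path: (2, 1) → (1, 1) → (1, 2) → (1, 3) → (1, 4) → (1, 5) → (1, 6) → (2, 6) → (2, 7) → (3, 7))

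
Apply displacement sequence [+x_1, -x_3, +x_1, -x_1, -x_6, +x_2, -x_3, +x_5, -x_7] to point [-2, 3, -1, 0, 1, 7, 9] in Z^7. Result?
(-1, 4, -3, 0, 2, 6, 8)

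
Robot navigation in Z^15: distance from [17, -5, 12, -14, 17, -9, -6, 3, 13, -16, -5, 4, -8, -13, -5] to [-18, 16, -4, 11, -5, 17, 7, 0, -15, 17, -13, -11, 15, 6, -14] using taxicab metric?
296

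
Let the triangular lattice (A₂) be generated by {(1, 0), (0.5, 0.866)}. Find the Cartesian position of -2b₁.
(-2, 0)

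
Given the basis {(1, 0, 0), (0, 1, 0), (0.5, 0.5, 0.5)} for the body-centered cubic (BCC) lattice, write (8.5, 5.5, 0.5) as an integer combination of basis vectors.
8b₁ + 5b₂ + b₃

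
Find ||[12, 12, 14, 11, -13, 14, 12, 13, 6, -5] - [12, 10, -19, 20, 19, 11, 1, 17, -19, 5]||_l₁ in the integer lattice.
129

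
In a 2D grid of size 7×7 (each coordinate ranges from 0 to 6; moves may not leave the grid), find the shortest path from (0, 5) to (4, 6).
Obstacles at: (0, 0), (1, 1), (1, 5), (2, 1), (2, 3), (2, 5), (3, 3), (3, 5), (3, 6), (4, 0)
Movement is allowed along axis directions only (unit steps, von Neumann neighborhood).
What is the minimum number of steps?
7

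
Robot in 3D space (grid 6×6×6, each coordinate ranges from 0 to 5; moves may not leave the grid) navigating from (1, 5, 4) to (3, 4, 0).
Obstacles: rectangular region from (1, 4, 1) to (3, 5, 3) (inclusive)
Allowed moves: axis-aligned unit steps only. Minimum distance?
9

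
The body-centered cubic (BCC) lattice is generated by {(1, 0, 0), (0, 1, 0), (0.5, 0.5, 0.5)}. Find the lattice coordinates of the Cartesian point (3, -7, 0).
3b₁ - 7b₂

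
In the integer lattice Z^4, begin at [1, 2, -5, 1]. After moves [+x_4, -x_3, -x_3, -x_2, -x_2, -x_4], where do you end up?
(1, 0, -7, 1)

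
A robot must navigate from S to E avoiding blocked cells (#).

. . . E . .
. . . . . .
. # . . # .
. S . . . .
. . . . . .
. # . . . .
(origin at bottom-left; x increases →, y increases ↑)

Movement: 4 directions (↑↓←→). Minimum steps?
5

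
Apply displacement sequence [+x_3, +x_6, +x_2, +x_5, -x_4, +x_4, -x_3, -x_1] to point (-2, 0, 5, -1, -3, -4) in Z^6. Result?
(-3, 1, 5, -1, -2, -3)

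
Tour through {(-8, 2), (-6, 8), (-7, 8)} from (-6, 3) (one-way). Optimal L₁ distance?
11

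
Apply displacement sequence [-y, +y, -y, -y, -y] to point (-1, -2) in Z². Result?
(-1, -5)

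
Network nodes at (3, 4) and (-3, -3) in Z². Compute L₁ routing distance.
13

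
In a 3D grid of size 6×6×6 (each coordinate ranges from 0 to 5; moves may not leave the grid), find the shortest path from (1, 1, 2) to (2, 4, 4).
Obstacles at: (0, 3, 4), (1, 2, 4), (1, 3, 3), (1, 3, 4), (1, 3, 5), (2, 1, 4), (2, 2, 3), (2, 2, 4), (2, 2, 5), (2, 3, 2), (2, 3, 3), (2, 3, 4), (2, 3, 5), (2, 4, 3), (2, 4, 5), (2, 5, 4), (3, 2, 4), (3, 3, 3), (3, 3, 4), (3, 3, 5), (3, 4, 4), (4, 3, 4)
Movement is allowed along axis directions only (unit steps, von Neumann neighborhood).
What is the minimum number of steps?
6
(one shortest path: (1, 1, 2) → (1, 2, 2) → (1, 3, 2) → (1, 4, 2) → (1, 4, 3) → (1, 4, 4) → (2, 4, 4))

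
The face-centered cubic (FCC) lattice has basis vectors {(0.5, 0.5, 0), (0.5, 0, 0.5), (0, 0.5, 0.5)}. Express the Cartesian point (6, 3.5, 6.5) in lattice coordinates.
3b₁ + 9b₂ + 4b₃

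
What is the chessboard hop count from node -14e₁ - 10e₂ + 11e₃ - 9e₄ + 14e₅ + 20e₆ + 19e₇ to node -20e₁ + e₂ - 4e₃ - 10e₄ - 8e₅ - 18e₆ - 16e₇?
38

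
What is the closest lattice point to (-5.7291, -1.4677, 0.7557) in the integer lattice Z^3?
(-6, -1, 1)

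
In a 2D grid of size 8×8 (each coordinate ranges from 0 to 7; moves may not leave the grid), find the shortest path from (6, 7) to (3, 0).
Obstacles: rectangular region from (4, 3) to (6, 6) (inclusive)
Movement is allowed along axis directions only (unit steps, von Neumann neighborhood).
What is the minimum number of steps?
10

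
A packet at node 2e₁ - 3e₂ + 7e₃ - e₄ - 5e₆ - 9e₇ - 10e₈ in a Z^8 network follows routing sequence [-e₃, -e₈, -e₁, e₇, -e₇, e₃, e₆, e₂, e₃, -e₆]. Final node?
(1, -2, 8, -1, 0, -5, -9, -11)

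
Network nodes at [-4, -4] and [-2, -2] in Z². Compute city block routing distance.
4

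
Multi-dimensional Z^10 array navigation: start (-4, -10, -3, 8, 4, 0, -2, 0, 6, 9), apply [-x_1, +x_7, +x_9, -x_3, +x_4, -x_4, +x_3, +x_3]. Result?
(-5, -10, -2, 8, 4, 0, -1, 0, 7, 9)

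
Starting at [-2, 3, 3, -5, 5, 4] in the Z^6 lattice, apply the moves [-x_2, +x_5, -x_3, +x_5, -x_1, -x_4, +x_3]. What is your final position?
(-3, 2, 3, -6, 7, 4)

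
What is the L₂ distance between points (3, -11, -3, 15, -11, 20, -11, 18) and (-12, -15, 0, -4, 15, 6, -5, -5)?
45.2548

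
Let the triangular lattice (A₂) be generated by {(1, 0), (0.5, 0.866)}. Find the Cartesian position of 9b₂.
(4.5, 7.794)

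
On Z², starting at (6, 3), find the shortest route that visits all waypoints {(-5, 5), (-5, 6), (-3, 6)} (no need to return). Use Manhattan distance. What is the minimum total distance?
15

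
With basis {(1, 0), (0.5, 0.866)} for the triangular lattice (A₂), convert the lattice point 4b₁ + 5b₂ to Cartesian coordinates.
(6.5, 4.33)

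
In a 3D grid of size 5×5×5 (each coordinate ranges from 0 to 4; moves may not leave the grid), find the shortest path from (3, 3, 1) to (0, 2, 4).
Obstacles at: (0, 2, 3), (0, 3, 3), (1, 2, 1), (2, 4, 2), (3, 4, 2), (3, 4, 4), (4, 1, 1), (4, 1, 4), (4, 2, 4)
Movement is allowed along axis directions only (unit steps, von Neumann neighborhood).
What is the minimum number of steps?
7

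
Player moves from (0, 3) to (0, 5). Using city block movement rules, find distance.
2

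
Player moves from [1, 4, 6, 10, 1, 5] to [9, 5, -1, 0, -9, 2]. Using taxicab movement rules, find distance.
39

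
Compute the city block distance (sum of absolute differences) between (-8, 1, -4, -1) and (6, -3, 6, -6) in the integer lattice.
33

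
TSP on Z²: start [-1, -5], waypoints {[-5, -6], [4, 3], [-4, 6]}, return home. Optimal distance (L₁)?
42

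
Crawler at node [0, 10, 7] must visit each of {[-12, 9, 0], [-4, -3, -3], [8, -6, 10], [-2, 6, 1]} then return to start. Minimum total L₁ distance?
104
(one optimal route: (0, 10, 7) → (-12, 9, 0) → (-2, 6, 1) → (-4, -3, -3) → (8, -6, 10) → (0, 10, 7))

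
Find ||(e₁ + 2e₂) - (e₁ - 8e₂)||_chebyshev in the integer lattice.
10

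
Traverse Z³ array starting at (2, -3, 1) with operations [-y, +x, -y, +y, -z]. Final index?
(3, -4, 0)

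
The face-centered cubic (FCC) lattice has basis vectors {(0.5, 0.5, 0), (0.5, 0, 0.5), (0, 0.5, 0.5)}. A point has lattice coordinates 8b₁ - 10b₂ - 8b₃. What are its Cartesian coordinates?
(-1, 0, -9)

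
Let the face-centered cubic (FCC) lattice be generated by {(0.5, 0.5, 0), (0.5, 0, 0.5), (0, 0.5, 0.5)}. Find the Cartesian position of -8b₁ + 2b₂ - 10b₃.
(-3, -9, -4)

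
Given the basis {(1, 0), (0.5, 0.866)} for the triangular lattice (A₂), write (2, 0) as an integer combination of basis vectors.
2b₁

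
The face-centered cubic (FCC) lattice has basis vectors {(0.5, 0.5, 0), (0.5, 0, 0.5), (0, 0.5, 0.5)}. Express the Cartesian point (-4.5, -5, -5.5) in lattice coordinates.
-4b₁ - 5b₂ - 6b₃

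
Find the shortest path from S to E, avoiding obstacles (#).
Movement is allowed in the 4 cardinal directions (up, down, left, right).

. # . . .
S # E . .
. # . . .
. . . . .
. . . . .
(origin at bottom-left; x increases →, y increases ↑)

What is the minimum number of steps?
6
(one shortest path: (0, 3) → (0, 2) → (0, 1) → (1, 1) → (2, 1) → (2, 2) → (2, 3))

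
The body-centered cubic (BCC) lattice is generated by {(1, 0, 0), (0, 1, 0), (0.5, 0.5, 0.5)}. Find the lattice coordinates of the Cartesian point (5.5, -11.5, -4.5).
10b₁ - 7b₂ - 9b₃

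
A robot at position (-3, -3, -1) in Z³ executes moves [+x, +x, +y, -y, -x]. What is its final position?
(-2, -3, -1)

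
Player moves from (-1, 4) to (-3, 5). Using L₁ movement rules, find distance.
3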